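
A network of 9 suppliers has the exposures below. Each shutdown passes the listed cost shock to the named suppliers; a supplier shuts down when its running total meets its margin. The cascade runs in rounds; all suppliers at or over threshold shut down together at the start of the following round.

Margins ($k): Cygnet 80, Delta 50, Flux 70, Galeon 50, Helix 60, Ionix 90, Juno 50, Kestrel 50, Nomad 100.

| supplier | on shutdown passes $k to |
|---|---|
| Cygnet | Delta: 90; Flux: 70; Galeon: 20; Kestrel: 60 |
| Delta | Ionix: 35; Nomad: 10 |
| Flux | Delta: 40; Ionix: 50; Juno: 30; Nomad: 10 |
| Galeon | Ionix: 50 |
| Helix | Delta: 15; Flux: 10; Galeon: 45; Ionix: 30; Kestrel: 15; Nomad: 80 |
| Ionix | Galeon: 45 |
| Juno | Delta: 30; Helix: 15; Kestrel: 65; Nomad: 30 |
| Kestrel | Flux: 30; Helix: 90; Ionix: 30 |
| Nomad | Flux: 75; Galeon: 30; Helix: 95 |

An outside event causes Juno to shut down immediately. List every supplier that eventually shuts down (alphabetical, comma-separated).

Delta, Flux, Galeon, Helix, Ionix, Juno, Kestrel, Nomad

Round 1 — Juno shuts down (initial).
  Delta: +30 → 30 < 50
  Helix: +15 → 15 < 60
  Kestrel: +65 → 65 ≥ 50
  Nomad: +30 → 30 < 100
Round 2 — Kestrel shuts down.
  Flux: +30 → 30 < 70
  Helix: +90 → 105 ≥ 60
  Ionix: +30 → 30 < 90
Round 3 — Helix shuts down.
  Delta: +15 → 45 < 50
  Flux: +10 → 40 < 70
  Galeon: +45 → 45 < 50
  Ionix: +30 → 60 < 90
  Nomad: +80 → 110 ≥ 100
Round 4 — Nomad shuts down.
  Flux: +75 → 115 ≥ 70
  Galeon: +30 → 75 ≥ 50
Round 5 — Flux, Galeon shut down.
  Delta: +40 → 85 ≥ 50
  Ionix: +50+50 → 160 ≥ 90
Round 6 — Delta, Ionix shut down.
No further shutdowns.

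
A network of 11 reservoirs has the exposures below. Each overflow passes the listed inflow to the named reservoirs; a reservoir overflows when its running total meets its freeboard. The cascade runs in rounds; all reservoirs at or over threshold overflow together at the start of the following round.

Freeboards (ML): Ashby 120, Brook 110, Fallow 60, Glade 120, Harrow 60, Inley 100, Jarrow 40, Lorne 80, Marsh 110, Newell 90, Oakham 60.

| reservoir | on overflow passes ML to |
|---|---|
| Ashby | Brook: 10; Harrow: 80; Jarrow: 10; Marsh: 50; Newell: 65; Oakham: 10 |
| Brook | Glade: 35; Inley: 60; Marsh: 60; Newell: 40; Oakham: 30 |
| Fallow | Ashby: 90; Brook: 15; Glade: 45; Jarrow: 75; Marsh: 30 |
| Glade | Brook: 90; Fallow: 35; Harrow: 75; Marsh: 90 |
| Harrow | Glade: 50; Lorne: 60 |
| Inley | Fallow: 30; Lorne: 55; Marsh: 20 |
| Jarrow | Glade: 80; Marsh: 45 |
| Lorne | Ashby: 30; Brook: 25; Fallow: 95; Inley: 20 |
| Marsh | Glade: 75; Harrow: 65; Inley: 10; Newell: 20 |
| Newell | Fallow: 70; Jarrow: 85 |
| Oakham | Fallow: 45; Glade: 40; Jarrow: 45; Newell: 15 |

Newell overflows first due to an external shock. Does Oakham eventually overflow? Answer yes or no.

Round 1 — Newell overflows (initial).
  Fallow: +70 → 70 ≥ 60
  Jarrow: +85 → 85 ≥ 40
Round 2 — Fallow, Jarrow overflow.
  Ashby: +90 → 90 < 120
  Brook: +15 → 15 < 110
  Glade: +45+80 → 125 ≥ 120
  Marsh: +30+45 → 75 < 110
Round 3 — Glade overflows.
  Brook: +90 → 105 < 110
  Harrow: +75 → 75 ≥ 60
  Marsh: +90 → 165 ≥ 110
Round 4 — Harrow, Marsh overflow.
  Inley: +10 → 10 < 100
  Lorne: +60 → 60 < 80
No further overflows.

no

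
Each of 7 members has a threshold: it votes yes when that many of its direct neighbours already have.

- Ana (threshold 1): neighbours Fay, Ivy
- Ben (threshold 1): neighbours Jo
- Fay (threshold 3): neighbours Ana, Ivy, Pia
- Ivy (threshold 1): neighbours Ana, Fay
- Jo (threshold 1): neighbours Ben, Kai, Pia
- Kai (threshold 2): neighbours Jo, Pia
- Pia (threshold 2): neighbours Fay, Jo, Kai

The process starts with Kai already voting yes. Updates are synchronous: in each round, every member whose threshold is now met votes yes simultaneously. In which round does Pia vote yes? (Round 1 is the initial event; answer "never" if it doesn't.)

3

Round 1 — Kai votes yes (initial).
Round 2 — checking thresholds:
  Jo: 1 of 3 neighbours ≥ 1, votes yes.
  Pia: 1 of 3 neighbours < 2, below threshold.
Round 3 — checking thresholds:
  Ben: 1 of 1 neighbours ≥ 1, votes yes.
  Pia: 2 of 3 neighbours ≥ 2, votes yes.
Round 4 — no new yes votes; cascade stops.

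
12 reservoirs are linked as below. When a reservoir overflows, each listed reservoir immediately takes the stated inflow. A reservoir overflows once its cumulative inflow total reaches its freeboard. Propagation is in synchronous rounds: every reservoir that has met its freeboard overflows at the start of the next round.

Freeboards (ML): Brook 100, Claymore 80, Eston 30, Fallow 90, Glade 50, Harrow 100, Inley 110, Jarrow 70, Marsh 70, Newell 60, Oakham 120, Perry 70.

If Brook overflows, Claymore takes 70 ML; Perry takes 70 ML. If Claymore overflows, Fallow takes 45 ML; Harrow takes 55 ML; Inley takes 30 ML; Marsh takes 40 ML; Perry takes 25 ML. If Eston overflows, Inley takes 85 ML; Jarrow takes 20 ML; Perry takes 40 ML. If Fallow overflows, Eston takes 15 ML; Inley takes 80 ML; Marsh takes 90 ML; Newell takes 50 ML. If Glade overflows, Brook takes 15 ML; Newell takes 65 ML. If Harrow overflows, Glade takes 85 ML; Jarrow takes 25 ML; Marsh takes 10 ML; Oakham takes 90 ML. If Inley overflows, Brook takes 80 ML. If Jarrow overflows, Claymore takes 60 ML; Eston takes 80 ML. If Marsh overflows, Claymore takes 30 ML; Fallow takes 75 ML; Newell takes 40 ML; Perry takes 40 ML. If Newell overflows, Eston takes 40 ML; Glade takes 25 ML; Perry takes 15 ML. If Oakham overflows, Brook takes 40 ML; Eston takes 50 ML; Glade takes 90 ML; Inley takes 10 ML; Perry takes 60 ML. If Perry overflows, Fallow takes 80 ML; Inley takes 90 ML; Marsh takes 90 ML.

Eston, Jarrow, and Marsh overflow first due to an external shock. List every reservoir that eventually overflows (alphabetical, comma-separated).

Claymore, Eston, Fallow, Inley, Jarrow, Marsh, Newell, Perry

Round 1 — Eston, Jarrow, Marsh overflow (initial).
  Claymore: +60+30 → 90 ≥ 80
  Fallow: +75 → 75 < 90
  Inley: +85 → 85 < 110
  Newell: +40 → 40 < 60
  Perry: +40+40 → 80 ≥ 70
Round 2 — Claymore, Perry overflow.
  Fallow: +45+80 → 200 ≥ 90
  Harrow: +55 → 55 < 100
  Inley: +30+90 → 205 ≥ 110
Round 3 — Fallow, Inley overflow.
  Brook: +80 → 80 < 100
  Newell: +50 → 90 ≥ 60
Round 4 — Newell overflows.
  Glade: +25 → 25 < 50
No further overflows.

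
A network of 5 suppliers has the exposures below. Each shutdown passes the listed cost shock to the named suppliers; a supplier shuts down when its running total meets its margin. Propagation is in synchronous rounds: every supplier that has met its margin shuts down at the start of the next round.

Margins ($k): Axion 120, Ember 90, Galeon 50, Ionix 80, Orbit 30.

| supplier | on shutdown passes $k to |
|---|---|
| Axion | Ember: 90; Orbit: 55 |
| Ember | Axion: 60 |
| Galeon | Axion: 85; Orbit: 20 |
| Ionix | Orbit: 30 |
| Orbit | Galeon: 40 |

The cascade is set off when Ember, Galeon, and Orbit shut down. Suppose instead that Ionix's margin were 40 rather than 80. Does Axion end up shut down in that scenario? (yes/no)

With Ionix's margin at 40:
Round 1 — Ember, Galeon, Orbit shut down (initial).
  Axion: +60+85 → 145 ≥ 120
Round 2 — Axion shuts down.
No further shutdowns.

yes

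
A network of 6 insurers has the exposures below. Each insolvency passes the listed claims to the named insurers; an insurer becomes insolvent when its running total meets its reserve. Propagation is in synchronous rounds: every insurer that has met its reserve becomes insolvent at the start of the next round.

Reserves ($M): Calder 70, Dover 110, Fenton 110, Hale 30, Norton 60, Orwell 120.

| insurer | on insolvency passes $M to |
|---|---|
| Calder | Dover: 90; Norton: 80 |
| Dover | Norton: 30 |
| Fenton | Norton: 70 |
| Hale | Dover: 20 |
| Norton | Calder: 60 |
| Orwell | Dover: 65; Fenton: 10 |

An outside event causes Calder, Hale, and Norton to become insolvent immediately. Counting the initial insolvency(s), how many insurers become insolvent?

4

Round 1 — Calder, Hale, Norton become insolvent (initial).
  Dover: +90+20 → 110 ≥ 110
Round 2 — Dover becomes insolvent.
No further insolvencies.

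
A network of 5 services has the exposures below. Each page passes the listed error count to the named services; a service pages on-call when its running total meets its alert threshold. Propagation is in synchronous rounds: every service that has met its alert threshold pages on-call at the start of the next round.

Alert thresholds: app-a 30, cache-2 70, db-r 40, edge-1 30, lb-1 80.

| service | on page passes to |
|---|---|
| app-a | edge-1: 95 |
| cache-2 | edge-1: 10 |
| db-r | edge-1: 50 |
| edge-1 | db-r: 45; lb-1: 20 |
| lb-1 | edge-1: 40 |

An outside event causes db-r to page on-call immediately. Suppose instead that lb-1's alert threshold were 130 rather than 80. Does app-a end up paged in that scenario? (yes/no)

With lb-1's alert threshold at 130:
Round 1 — db-r pages on-call (initial).
  edge-1: +50 → 50 ≥ 30
Round 2 — edge-1 pages on-call.
  lb-1: +20 → 20 < 130
No further pages.

no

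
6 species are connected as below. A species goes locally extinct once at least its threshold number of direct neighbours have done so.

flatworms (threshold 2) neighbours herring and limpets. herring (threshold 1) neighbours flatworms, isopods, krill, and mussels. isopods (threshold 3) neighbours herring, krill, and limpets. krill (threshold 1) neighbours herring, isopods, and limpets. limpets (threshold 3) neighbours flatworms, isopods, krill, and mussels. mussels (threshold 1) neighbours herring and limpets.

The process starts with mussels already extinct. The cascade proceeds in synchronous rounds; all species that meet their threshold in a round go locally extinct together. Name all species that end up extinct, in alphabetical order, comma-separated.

Round 1 — mussels goes locally extinct (initial).
Round 2 — checking thresholds:
  herring: 1 of 4 neighbours ≥ 1, goes locally extinct.
  limpets: 1 of 4 neighbours < 3, below threshold.
Round 3 — checking thresholds:
  flatworms: 1 of 2 neighbours < 2, below threshold.
  isopods: 1 of 3 neighbours < 3, below threshold.
  krill: 1 of 3 neighbours ≥ 1, goes locally extinct.
  limpets: 1 of 4 neighbours < 3, below threshold.
Round 4 — no new extinctions; cascade stops.

herring, krill, mussels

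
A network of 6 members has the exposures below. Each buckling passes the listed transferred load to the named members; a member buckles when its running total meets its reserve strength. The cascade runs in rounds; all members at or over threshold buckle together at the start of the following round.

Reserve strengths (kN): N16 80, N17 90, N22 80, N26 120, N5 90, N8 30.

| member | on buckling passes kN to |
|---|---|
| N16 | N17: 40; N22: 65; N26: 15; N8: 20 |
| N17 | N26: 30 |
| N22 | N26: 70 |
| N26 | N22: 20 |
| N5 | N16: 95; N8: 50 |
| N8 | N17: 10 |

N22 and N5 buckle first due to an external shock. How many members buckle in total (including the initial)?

4

Round 1 — N22, N5 buckle (initial).
  N16: +95 → 95 ≥ 80
  N26: +70 → 70 < 120
  N8: +50 → 50 ≥ 30
Round 2 — N16, N8 buckle.
  N17: +40+10 → 50 < 90
  N26: +15 → 85 < 120
No further bucklings.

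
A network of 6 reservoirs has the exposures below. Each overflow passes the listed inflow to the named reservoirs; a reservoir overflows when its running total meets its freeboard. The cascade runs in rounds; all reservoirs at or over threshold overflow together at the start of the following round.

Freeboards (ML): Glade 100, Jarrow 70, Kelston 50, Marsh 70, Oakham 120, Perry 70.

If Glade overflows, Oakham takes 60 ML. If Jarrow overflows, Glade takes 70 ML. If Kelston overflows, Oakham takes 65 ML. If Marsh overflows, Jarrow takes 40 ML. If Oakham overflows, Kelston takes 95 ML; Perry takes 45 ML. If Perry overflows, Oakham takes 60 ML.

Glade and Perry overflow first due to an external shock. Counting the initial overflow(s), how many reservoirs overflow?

Round 1 — Glade, Perry overflow (initial).
  Oakham: +60+60 → 120 ≥ 120
Round 2 — Oakham overflows.
  Kelston: +95 → 95 ≥ 50
Round 3 — Kelston overflows.
No further overflows.

4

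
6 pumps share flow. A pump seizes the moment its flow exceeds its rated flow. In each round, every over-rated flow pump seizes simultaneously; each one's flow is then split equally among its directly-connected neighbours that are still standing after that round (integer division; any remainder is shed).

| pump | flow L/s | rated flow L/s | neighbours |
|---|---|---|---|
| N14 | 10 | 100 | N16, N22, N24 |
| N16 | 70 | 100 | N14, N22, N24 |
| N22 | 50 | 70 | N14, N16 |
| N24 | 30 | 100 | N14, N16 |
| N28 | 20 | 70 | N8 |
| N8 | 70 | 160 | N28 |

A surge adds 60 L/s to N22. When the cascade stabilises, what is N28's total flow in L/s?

Round 1 — N22 at 110 > 70. N22 seizes.
  N22 sheds 110 L/s to N14, N16: 55 each.
    N14: 10+55 = 65 ≤ 100
    N16: 70+55 = 125 > 100
Round 2 — N16 seizes.
  N16 sheds 125 L/s to N14, N24: 62 each (1 lost).
    N14: 65+62 = 127 > 100
    N24: 30+62 = 92 ≤ 100
Round 3 — N14 seizes.
  N14 sheds 127 L/s to N24: 127 each.
    N24: 92+127 = 219 > 100
Round 4 — N24 seizes.
  N24 sheds 219 L/s: no online neighbours, lost.
No further seizures.

20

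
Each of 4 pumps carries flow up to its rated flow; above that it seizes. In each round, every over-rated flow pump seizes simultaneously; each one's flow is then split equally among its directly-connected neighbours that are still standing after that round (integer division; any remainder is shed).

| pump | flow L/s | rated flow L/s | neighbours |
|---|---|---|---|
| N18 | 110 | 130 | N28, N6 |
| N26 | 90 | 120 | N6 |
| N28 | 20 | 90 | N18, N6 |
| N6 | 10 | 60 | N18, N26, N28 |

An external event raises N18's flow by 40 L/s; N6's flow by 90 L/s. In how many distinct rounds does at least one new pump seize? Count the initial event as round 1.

Round 1 — N18 at 150 > 130; N6 at 100 > 60. N18, N6 seize.
  N18 sheds 150 L/s to N28: 150 each.
    N28: 20+150 = 170 > 90
  N6 sheds 100 L/s to N26, N28: 50 each.
    N26: 90+50 = 140 > 120
    N28: 170+50 = 220 > 90
Round 2 — N26, N28 seize.
  N26 sheds 140 L/s: no online neighbours, lost.
  N28 sheds 220 L/s: no online neighbours, lost.
No further seizures.

2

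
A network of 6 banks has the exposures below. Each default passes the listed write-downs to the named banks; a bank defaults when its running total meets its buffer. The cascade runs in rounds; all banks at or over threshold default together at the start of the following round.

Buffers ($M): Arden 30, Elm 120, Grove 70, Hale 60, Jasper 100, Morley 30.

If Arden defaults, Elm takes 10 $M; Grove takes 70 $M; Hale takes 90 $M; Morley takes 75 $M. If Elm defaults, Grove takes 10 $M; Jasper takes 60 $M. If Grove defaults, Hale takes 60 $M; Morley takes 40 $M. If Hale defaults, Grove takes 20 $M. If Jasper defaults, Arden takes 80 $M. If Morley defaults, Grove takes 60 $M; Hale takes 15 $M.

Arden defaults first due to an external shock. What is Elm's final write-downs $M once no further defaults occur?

10

Round 1 — Arden defaults (initial).
  Elm: +10 → 10 < 120
  Grove: +70 → 70 ≥ 70
  Hale: +90 → 90 ≥ 60
  Morley: +75 → 75 ≥ 30
Round 2 — Grove, Hale, Morley default.
No further defaults.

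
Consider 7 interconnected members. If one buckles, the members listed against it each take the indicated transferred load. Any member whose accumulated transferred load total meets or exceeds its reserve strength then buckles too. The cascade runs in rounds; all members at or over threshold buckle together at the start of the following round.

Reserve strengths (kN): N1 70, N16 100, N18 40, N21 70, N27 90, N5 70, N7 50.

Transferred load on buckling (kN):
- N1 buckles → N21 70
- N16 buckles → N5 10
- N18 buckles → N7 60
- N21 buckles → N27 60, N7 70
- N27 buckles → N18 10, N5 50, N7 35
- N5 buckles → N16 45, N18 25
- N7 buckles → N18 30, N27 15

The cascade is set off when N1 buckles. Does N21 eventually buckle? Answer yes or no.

Round 1 — N1 buckles (initial).
  N21: +70 → 70 ≥ 70
Round 2 — N21 buckles.
  N27: +60 → 60 < 90
  N7: +70 → 70 ≥ 50
Round 3 — N7 buckles.
  N18: +30 → 30 < 40
  N27: +15 → 75 < 90
No further bucklings.

yes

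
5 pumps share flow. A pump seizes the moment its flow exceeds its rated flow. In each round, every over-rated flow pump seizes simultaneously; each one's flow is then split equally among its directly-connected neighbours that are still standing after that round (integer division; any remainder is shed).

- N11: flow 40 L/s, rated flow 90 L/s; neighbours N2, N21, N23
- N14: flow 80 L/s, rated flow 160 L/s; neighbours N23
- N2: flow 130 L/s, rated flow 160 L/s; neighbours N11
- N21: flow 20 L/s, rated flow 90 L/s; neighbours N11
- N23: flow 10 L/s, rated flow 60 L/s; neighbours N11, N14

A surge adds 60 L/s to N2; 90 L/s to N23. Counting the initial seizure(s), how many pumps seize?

4

Round 1 — N2 at 190 > 160; N23 at 100 > 60. N2, N23 seize.
  N2 sheds 190 L/s to N11: 190 each.
    N11: 40+190 = 230 > 90
  N23 sheds 100 L/s to N11, N14: 50 each.
    N11: 230+50 = 280 > 90
    N14: 80+50 = 130 ≤ 160
Round 2 — N11 seizes.
  N11 sheds 280 L/s to N21: 280 each.
    N21: 20+280 = 300 > 90
Round 3 — N21 seizes.
  N21 sheds 300 L/s: no online neighbours, lost.
No further seizures.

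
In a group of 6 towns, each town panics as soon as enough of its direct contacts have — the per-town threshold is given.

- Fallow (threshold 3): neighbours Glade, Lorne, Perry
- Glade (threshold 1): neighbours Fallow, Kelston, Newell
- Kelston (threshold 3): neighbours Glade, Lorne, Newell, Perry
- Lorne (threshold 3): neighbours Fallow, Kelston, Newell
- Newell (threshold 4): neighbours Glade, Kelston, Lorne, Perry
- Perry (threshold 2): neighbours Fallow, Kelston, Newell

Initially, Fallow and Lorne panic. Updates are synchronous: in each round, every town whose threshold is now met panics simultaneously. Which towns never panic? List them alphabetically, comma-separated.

Kelston, Newell, Perry

Round 1 — Fallow, Lorne panic (initial).
Round 2 — checking thresholds:
  Glade: 1 of 3 neighbours ≥ 1, panics.
  Kelston: 1 of 4 neighbours < 3, below threshold.
  Newell: 1 of 4 neighbours < 4, below threshold.
  Perry: 1 of 3 neighbours < 2, below threshold.
Round 3 — no new panics; cascade stops.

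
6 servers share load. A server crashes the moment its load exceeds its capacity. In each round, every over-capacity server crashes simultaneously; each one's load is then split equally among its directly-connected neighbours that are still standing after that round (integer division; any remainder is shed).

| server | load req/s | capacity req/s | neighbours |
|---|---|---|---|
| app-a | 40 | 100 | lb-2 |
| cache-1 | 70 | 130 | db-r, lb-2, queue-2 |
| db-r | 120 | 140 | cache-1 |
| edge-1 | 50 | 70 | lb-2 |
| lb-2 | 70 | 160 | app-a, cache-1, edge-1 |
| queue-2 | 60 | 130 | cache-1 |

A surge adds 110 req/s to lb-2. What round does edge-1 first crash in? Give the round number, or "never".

2

Round 1 — lb-2 at 180 > 160. lb-2 crashes.
  lb-2 sheds 180 req/s to app-a, cache-1, edge-1: 60 each.
    app-a: 40+60 = 100 ≤ 100
    cache-1: 70+60 = 130 ≤ 130
    edge-1: 50+60 = 110 > 70
Round 2 — edge-1 crashes.
  edge-1 sheds 110 req/s: no online neighbours, lost.
No further crashes.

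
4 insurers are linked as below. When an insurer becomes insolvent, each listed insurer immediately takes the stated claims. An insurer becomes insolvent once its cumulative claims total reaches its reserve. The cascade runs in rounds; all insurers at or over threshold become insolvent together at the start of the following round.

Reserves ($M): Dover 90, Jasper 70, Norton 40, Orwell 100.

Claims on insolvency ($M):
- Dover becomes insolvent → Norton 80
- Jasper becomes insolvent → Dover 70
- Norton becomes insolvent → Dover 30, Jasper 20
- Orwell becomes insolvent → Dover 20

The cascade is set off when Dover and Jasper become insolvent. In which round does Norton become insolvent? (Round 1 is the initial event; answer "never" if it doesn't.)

2

Round 1 — Dover, Jasper become insolvent (initial).
  Norton: +80 → 80 ≥ 40
Round 2 — Norton becomes insolvent.
No further insolvencies.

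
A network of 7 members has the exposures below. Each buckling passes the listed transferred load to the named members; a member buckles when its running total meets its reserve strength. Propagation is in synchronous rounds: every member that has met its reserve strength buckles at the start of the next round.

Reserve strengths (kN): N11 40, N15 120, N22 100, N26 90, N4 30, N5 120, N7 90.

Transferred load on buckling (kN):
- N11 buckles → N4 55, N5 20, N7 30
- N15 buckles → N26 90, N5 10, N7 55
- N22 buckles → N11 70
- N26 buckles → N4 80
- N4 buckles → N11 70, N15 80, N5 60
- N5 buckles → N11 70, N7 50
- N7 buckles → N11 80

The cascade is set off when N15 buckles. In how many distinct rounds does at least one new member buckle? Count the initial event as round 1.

Round 1 — N15 buckles (initial).
  N26: +90 → 90 ≥ 90
  N5: +10 → 10 < 120
  N7: +55 → 55 < 90
Round 2 — N26 buckles.
  N4: +80 → 80 ≥ 30
Round 3 — N4 buckles.
  N11: +70 → 70 ≥ 40
  N5: +60 → 70 < 120
Round 4 — N11 buckles.
  N5: +20 → 90 < 120
  N7: +30 → 85 < 90
No further bucklings.

4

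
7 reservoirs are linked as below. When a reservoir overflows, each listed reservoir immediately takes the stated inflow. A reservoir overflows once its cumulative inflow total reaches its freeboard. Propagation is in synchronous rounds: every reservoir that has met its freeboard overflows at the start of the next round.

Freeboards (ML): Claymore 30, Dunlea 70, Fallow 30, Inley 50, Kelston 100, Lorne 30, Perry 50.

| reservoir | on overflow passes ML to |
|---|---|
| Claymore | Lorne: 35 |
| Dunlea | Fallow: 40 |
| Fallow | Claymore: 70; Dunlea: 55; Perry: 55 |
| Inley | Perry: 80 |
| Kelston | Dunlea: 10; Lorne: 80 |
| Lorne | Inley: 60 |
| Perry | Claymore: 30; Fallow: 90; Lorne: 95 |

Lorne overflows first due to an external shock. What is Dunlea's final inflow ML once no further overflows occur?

Round 1 — Lorne overflows (initial).
  Inley: +60 → 60 ≥ 50
Round 2 — Inley overflows.
  Perry: +80 → 80 ≥ 50
Round 3 — Perry overflows.
  Claymore: +30 → 30 ≥ 30
  Fallow: +90 → 90 ≥ 30
Round 4 — Claymore, Fallow overflow.
  Dunlea: +55 → 55 < 70
No further overflows.

55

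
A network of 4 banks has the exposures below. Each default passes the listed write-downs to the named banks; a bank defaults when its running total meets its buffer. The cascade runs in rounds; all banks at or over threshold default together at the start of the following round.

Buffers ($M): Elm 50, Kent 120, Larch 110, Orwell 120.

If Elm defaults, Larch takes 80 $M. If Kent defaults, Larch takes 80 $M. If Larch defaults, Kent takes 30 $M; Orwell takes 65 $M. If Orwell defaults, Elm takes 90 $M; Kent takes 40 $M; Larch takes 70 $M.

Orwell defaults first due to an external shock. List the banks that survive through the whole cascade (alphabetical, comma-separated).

Kent

Round 1 — Orwell defaults (initial).
  Elm: +90 → 90 ≥ 50
  Kent: +40 → 40 < 120
  Larch: +70 → 70 < 110
Round 2 — Elm defaults.
  Larch: +80 → 150 ≥ 110
Round 3 — Larch defaults.
  Kent: +30 → 70 < 120
No further defaults.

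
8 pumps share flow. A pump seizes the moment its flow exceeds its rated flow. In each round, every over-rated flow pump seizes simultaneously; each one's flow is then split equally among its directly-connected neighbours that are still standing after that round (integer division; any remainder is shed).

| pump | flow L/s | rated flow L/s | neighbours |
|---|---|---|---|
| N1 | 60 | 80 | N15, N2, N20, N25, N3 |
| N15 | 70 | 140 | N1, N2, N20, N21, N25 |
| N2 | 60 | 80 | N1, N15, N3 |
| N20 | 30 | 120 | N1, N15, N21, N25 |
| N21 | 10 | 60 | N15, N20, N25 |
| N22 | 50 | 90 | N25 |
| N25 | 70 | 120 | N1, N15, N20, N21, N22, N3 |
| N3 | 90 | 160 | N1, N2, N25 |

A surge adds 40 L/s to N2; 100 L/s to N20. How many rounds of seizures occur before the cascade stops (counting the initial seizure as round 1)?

Round 1 — N2 at 100 > 80; N20 at 130 > 120. N2, N20 seize.
  N2 sheds 100 L/s to N1, N15, N3: 33 each (1 lost).
    N1: 60+33 = 93 > 80
    N15: 70+33 = 103 ≤ 140
    N3: 90+33 = 123 ≤ 160
  N20 sheds 130 L/s to N1, N15, N21, N25: 32 each (2 lost).
    N1: 93+32 = 125 > 80
    N15: 103+32 = 135 ≤ 140
    N21: 10+32 = 42 ≤ 60
    N25: 70+32 = 102 ≤ 120
Round 2 — N1 seizes.
  N1 sheds 125 L/s to N15, N25, N3: 41 each (2 lost).
    N15: 135+41 = 176 > 140
    N25: 102+41 = 143 > 120
    N3: 123+41 = 164 > 160
Round 3 — N15, N25, N3 seize.
  N15 sheds 176 L/s to N21: 176 each.
    N21: 42+176 = 218 > 60
  N25 sheds 143 L/s to N21, N22: 71 each (1 lost).
    N21: 218+71 = 289 > 60
    N22: 50+71 = 121 > 90
  N3 sheds 164 L/s: no online neighbours, lost.
Round 4 — N21, N22 seize.
  N21 sheds 289 L/s: no online neighbours, lost.
  N22 sheds 121 L/s: no online neighbours, lost.
No further seizures.

4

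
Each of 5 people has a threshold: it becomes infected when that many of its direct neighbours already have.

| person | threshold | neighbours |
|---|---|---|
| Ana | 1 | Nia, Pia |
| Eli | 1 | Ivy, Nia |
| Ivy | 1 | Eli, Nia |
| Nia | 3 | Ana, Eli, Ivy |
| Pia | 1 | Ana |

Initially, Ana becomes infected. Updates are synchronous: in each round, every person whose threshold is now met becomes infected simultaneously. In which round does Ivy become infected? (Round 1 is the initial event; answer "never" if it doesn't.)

Round 1 — Ana becomes infected (initial).
Round 2 — checking thresholds:
  Nia: 1 of 3 neighbours < 3, holds.
  Pia: 1 of 1 neighbours ≥ 1, becomes infected.
Round 3 — no new infections; cascade stops.

never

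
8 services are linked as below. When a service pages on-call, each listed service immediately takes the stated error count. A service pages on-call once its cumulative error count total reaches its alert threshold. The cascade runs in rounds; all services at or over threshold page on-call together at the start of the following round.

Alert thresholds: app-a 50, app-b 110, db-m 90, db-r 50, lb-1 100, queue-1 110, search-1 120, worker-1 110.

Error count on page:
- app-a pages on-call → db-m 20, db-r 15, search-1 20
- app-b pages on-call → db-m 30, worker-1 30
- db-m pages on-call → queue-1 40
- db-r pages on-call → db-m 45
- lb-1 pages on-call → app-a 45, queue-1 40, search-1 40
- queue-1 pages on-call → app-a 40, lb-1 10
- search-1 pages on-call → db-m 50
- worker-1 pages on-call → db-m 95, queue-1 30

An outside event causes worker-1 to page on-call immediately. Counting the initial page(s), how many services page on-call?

Round 1 — worker-1 pages on-call (initial).
  db-m: +95 → 95 ≥ 90
  queue-1: +30 → 30 < 110
Round 2 — db-m pages on-call.
  queue-1: +40 → 70 < 110
No further pages.

2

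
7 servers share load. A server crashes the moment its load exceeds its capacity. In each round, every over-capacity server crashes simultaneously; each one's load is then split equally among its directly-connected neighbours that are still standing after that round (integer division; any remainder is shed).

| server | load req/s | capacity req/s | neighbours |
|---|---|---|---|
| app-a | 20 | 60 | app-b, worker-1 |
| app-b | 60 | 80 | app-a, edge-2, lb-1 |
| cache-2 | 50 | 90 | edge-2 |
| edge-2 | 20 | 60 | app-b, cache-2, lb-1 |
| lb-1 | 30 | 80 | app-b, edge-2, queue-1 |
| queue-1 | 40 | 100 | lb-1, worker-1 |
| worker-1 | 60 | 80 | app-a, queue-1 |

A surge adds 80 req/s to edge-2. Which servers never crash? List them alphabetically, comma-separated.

cache-2

Round 1 — edge-2 at 100 > 60. edge-2 crashes.
  edge-2 sheds 100 req/s to app-b, cache-2, lb-1: 33 each (1 lost).
    app-b: 60+33 = 93 > 80
    cache-2: 50+33 = 83 ≤ 90
    lb-1: 30+33 = 63 ≤ 80
Round 2 — app-b crashes.
  app-b sheds 93 req/s to app-a, lb-1: 46 each (1 lost).
    app-a: 20+46 = 66 > 60
    lb-1: 63+46 = 109 > 80
Round 3 — app-a, lb-1 crash.
  app-a sheds 66 req/s to worker-1: 66 each.
    worker-1: 60+66 = 126 > 80
  lb-1 sheds 109 req/s to queue-1: 109 each.
    queue-1: 40+109 = 149 > 100
Round 4 — queue-1, worker-1 crash.
  queue-1 sheds 149 req/s: no online neighbours, lost.
  worker-1 sheds 126 req/s: no online neighbours, lost.
No further crashes.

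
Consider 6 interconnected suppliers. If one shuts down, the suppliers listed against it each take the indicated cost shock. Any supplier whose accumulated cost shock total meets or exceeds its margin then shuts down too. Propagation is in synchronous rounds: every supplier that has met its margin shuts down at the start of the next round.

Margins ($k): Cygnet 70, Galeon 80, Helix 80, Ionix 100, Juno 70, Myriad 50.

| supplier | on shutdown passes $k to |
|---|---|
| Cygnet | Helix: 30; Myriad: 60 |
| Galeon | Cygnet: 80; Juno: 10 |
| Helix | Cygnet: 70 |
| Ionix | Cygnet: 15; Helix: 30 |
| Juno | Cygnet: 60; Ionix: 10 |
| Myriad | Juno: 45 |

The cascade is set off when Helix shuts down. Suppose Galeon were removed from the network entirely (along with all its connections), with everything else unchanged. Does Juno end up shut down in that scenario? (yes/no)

no

With Galeon removed:
Round 1 — Helix shuts down (initial).
  Cygnet: +70 → 70 ≥ 70
Round 2 — Cygnet shuts down.
  Myriad: +60 → 60 ≥ 50
Round 3 — Myriad shuts down.
  Juno: +45 → 45 < 70
No further shutdowns.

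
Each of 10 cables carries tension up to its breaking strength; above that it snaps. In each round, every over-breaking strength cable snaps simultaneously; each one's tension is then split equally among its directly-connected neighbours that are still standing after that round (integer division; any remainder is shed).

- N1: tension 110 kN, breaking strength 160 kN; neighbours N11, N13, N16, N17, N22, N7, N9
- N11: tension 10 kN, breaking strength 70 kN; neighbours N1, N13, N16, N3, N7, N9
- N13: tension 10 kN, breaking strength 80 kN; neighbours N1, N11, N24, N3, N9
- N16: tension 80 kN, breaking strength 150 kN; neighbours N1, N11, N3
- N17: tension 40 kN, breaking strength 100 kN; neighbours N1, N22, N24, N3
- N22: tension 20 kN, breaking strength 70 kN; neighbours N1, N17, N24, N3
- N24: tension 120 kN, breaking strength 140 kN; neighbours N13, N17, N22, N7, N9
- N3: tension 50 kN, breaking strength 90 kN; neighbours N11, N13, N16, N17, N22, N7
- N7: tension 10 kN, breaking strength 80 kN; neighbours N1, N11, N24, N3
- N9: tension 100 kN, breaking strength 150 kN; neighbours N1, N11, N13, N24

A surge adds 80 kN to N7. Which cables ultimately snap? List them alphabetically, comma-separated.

Round 1 — N7 at 90 > 80. N7 snaps.
  N7 sheds 90 kN to N1, N11, N24, N3: 22 each (2 lost).
    N1: 110+22 = 132 ≤ 160
    N11: 10+22 = 32 ≤ 70
    N24: 120+22 = 142 > 140
    N3: 50+22 = 72 ≤ 90
Round 2 — N24 snaps.
  N24 sheds 142 kN to N13, N17, N22, N9: 35 each (2 lost).
    N13: 10+35 = 45 ≤ 80
    N17: 40+35 = 75 ≤ 100
    N22: 20+35 = 55 ≤ 70
    N9: 100+35 = 135 ≤ 150
No further breaks.

N24, N7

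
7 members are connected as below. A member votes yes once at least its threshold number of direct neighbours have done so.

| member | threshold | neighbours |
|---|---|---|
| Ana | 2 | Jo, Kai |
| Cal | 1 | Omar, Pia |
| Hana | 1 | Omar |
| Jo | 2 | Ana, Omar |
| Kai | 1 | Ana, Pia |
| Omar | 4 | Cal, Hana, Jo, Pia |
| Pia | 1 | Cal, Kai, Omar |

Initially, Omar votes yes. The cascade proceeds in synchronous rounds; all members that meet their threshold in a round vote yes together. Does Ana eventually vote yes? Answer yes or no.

Round 1 — Omar votes yes (initial).
Round 2 — checking thresholds:
  Cal: 1 of 2 neighbours ≥ 1, votes yes.
  Hana: 1 of 1 neighbours ≥ 1, votes yes.
  Jo: 1 of 2 neighbours < 2, holds.
  Pia: 1 of 3 neighbours ≥ 1, votes yes.
Round 3 — checking thresholds:
  Jo: 1 of 2 neighbours < 2, holds.
  Kai: 1 of 2 neighbours ≥ 1, votes yes.
Round 4 — no new yes votes; cascade stops.

no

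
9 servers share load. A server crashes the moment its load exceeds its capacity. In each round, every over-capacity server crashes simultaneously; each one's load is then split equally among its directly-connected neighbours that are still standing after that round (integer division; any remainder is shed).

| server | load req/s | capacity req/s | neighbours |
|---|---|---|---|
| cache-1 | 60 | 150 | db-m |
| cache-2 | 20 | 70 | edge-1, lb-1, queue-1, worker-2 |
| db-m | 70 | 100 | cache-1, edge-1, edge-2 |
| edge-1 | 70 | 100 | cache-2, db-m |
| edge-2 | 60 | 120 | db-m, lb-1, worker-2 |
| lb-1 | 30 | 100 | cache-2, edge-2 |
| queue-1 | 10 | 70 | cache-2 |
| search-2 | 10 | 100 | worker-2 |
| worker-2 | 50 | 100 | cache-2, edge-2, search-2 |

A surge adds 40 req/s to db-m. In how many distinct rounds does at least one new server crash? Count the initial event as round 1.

Round 1 — db-m at 110 > 100. db-m crashes.
  db-m sheds 110 req/s to cache-1, edge-1, edge-2: 36 each (2 lost).
    cache-1: 60+36 = 96 ≤ 150
    edge-1: 70+36 = 106 > 100
    edge-2: 60+36 = 96 ≤ 120
Round 2 — edge-1 crashes.
  edge-1 sheds 106 req/s to cache-2: 106 each.
    cache-2: 20+106 = 126 > 70
Round 3 — cache-2 crashes.
  cache-2 sheds 126 req/s to lb-1, queue-1, worker-2: 42 each.
    lb-1: 30+42 = 72 ≤ 100
    queue-1: 10+42 = 52 ≤ 70
    worker-2: 50+42 = 92 ≤ 100
No further crashes.

3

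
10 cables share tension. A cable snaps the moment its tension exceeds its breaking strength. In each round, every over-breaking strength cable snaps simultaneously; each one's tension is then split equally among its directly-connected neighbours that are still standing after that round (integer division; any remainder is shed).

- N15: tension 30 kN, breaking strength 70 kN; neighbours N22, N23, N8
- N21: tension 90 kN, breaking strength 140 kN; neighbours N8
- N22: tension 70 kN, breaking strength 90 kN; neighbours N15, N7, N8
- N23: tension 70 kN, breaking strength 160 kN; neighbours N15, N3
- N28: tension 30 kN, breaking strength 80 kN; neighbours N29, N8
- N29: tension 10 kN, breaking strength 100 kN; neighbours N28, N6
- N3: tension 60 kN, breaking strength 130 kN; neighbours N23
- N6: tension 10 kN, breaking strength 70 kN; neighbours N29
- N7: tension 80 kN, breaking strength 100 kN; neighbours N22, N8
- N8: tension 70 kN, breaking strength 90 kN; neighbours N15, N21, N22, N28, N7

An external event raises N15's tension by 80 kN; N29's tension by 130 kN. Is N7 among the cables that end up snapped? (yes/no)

Round 1 — N15 at 110 > 70; N29 at 140 > 100. N15, N29 snap.
  N15 sheds 110 kN to N22, N23, N8: 36 each (2 lost).
    N22: 70+36 = 106 > 90
    N23: 70+36 = 106 ≤ 160
    N8: 70+36 = 106 > 90
  N29 sheds 140 kN to N28, N6: 70 each.
    N28: 30+70 = 100 > 80
    N6: 10+70 = 80 > 70
Round 2 — N22, N28, N6, N8 snap.
  N22 sheds 106 kN to N7: 106 each.
    N7: 80+106 = 186 > 100
  N28 sheds 100 kN: no online neighbours, lost.
  N6 sheds 80 kN: no online neighbours, lost.
  N8 sheds 106 kN to N21, N7: 53 each.
    N21: 90+53 = 143 > 140
    N7: 186+53 = 239 > 100
Round 3 — N21, N7 snap.
  N21 sheds 143 kN: no online neighbours, lost.
  N7 sheds 239 kN: no online neighbours, lost.
No further breaks.

yes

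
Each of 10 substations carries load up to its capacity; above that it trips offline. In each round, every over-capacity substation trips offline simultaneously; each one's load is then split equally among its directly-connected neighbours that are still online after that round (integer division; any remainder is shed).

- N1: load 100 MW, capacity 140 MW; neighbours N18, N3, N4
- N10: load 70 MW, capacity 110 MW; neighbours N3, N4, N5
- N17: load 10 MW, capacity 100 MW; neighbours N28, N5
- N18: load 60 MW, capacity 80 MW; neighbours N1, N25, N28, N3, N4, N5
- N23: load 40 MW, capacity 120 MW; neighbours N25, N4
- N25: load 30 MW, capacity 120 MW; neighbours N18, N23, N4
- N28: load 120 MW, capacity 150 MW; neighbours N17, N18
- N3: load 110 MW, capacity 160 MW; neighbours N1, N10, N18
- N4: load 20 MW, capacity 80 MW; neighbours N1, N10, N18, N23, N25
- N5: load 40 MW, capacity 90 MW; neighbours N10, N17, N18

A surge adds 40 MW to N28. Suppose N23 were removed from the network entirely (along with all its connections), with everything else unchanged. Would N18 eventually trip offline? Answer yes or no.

yes

With N23 removed:
Round 1 — N28 at 160 > 150. N28 trips offline.
  N28 sheds 160 MW to N17, N18: 80 each.
    N17: 10+80 = 90 ≤ 100
    N18: 60+80 = 140 > 80
Round 2 — N18 trips offline.
  N18 sheds 140 MW to N1, N25, N3, N4, N5: 28 each.
    N1: 100+28 = 128 ≤ 140
    N25: 30+28 = 58 ≤ 120
    N3: 110+28 = 138 ≤ 160
    N4: 20+28 = 48 ≤ 80
    N5: 40+28 = 68 ≤ 90
No further trips.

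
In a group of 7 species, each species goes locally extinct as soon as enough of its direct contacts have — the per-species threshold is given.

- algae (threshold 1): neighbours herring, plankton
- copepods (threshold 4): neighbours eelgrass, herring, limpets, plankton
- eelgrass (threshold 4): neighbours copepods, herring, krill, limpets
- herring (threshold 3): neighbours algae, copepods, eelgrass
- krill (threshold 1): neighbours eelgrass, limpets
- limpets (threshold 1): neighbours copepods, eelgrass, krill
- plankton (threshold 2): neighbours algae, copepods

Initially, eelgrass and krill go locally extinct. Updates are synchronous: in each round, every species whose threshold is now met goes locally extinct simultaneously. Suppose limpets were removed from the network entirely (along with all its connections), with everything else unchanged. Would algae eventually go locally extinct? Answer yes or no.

no

With limpets removed:
Round 1 — eelgrass, krill go locally extinct (initial).
Round 2 — no new extinctions; cascade stops.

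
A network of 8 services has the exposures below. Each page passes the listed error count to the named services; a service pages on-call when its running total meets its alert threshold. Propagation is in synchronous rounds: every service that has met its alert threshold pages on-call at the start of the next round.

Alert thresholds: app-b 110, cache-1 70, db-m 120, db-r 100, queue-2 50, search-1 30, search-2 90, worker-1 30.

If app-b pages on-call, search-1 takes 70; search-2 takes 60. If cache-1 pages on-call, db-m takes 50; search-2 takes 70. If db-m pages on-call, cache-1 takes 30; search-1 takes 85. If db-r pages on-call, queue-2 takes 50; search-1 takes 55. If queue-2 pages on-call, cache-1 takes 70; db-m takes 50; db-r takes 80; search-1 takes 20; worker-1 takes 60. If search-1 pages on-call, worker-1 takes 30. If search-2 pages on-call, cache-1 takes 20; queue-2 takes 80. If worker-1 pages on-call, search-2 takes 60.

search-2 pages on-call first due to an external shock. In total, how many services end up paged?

Round 1 — search-2 pages on-call (initial).
  cache-1: +20 → 20 < 70
  queue-2: +80 → 80 ≥ 50
Round 2 — queue-2 pages on-call.
  cache-1: +70 → 90 ≥ 70
  db-m: +50 → 50 < 120
  db-r: +80 → 80 < 100
  search-1: +20 → 20 < 30
  worker-1: +60 → 60 ≥ 30
Round 3 — cache-1, worker-1 page on-call.
  db-m: +50 → 100 < 120
No further pages.

4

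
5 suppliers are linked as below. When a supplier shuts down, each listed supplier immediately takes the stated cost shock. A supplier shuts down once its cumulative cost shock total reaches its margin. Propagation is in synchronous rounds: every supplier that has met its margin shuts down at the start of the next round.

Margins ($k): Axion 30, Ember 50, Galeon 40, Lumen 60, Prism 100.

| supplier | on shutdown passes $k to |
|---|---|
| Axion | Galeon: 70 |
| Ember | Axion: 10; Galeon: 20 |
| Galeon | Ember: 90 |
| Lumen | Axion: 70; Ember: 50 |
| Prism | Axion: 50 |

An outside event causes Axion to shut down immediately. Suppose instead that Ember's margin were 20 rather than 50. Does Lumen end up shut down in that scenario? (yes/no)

With Ember's margin at 20:
Round 1 — Axion shuts down (initial).
  Galeon: +70 → 70 ≥ 40
Round 2 — Galeon shuts down.
  Ember: +90 → 90 ≥ 20
Round 3 — Ember shuts down.
No further shutdowns.

no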